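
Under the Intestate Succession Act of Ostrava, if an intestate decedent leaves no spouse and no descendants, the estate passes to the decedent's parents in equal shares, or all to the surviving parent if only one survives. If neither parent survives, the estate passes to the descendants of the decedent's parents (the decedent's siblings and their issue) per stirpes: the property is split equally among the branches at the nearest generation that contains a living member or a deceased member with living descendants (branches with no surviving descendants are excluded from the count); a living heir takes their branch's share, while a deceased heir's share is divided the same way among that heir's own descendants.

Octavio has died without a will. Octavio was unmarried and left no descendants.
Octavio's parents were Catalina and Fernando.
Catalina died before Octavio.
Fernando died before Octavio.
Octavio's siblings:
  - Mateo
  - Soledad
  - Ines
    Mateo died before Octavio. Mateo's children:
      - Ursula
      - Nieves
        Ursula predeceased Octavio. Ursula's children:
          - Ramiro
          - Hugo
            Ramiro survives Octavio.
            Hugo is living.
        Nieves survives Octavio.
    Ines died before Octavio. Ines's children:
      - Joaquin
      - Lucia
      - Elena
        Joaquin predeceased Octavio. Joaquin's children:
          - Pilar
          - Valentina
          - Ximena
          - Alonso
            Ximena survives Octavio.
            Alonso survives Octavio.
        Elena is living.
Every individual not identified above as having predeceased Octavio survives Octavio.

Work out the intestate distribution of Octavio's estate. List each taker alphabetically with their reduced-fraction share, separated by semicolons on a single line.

Alonso 1/36; Elena 1/9; Hugo 1/12; Lucia 1/9; Nieves 1/6; Pilar 1/36; Ramiro 1/12; Soledad 1/3; Valentina 1/36; Ximena 1/36

Neither parent survives and there are no descendants, so the estate passes to Octavio's siblings and their issue per stirpes.
The estate is divided into 3 equal shares of 1/3 among Mateo, Soledad, Ines.
Mateo predeceased; the 1/3 allotted to Mateo's branch passes to Mateo's issue by representation.
The 1/3 is divided into 2 equal shares of 1/6 among Ursula, Nieves.
Ursula predeceased; the 1/6 allotted to Ursula's branch passes to Ursula's issue by representation.
The 1/6 is divided into 2 equal shares of 1/12 among Ramiro, Hugo.
Ramiro is living and takes 1/12.
Hugo is living and takes 1/12.
Nieves is living and takes 1/6.
Soledad is living and takes 1/3.
Ines predeceased; the 1/3 allotted to Ines's branch passes to Ines's issue by representation.
The 1/3 is divided into 3 equal shares of 1/9 among Joaquin, Lucia, Elena.
Joaquin predeceased; the 1/9 allotted to Joaquin's branch passes to Joaquin's issue by representation.
The 1/9 is divided into 4 equal shares of 1/36 among Pilar, Valentina, Ximena, Alonso.
Pilar is living and takes 1/36.
Valentina is living and takes 1/36.
Ximena is living and takes 1/36.
Alonso is living and takes 1/36.
Lucia is living and takes 1/9.
Elena is living and takes 1/9.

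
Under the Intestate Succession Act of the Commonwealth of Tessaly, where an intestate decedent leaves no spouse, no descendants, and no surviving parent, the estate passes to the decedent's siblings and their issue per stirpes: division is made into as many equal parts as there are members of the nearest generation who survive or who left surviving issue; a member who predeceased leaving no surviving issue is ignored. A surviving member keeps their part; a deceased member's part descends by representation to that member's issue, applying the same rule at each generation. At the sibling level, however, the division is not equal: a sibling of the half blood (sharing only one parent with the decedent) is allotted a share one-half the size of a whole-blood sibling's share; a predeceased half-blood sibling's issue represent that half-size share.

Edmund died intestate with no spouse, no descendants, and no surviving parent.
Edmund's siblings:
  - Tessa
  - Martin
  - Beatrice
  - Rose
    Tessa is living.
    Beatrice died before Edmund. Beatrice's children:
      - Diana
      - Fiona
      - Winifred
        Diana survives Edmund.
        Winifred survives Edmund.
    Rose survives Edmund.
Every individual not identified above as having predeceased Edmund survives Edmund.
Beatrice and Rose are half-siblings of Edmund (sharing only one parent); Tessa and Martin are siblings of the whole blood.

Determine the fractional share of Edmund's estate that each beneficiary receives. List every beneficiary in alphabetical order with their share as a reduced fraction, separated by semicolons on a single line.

Diana 1/18; Fiona 1/18; Martin 1/3; Rose 1/6; Tessa 1/3; Winifred 1/18

No spouse, descendants, or parent survives, so the estate passes to Edmund's siblings per stirpes.
Half-blood siblings count for one-half the weight of whole-blood siblings at the initial division.
Dividing 1 in proportion to weights (total weight 3): Tessa (weight 1) → 1/3; Martin (weight 1) → 1/3; Beatrice (weight 1/2) → 1/6; Rose (weight 1/2) → 1/6.
Tessa is living and takes 1/3.
Martin is living and takes 1/3.
Beatrice predeceased; the 1/6 allotted to Beatrice's branch passes to Beatrice's issue by representation.
The 1/6 is divided into 3 equal shares of 1/18 among Diana, Fiona, Winifred.
Diana is living and takes 1/18.
Fiona is living and takes 1/18.
Winifred is living and takes 1/18.
Rose is living and takes 1/6.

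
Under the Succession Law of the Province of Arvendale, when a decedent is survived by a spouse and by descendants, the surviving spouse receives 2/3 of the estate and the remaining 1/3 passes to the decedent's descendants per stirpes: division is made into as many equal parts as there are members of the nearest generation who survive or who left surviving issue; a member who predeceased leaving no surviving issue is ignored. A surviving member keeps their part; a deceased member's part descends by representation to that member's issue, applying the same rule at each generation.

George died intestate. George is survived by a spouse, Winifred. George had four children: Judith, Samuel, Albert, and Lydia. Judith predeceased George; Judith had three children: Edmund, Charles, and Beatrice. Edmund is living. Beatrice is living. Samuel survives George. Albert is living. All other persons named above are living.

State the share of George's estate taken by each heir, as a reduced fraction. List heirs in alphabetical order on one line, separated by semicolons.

Winifred, as surviving spouse, takes 2/3.
The remaining 1/3 passes to George's descendants per stirpes.
The 1/3 is divided into 4 equal shares of 1/12 among Judith, Samuel, Albert, Lydia.
Judith predeceased; the 1/12 allotted to Judith's branch passes to Judith's issue by representation.
The 1/12 is divided into 3 equal shares of 1/36 among Edmund, Charles, Beatrice.
Edmund is living and takes 1/36.
Charles is living and takes 1/36.
Beatrice is living and takes 1/36.
Samuel is living and takes 1/12.
Albert is living and takes 1/12.
Lydia is living and takes 1/12.

Albert 1/12; Beatrice 1/36; Charles 1/36; Edmund 1/36; Lydia 1/12; Samuel 1/12; Winifred 2/3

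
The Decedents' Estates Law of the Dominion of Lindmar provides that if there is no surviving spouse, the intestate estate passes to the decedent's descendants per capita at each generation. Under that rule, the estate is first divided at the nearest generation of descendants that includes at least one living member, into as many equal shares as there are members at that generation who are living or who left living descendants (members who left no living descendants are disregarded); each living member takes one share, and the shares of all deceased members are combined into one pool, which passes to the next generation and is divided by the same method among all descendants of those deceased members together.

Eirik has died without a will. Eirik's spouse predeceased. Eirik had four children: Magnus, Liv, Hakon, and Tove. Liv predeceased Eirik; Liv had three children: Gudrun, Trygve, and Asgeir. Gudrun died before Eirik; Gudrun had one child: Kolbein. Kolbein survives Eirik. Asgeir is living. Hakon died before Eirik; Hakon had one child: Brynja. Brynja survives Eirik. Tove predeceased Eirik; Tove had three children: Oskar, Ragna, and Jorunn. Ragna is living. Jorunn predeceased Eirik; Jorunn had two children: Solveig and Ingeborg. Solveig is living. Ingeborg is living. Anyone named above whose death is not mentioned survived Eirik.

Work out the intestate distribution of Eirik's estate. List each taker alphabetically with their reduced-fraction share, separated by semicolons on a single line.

Asgeir 3/28; Brynja 3/28; Ingeborg 1/14; Kolbein 1/14; Magnus 1/4; Oskar 3/28; Ragna 3/28; Solveig 1/14; Trygve 3/28

There is no surviving spouse, so the entire estate passes to Eirik's descendants per capita at each generation.
At generation 1 (Magnus, Liv, Hakon, Tove) there are 4 shares of (1)/4 = 1/4 each.
Living: Magnus — each takes 1/4.
Deceased: Liv, Hakon, and Tove. Their combined 3/4 is pooled and carried to generation 2.
At generation 2 (Gudrun, Trygve, Asgeir, Brynja, Oskar, Ragna, Jorunn) there are 7 shares of (3/4)/7 = 3/28 each.
Living: Trygve, Asgeir, Brynja, Oskar, and Ragna — each takes 3/28.
Deceased: Gudrun and Jorunn. Their combined 3/14 is pooled and carried to generation 3.
At generation 3 (Kolbein, Solveig, Ingeborg) there are 3 shares of (3/14)/3 = 1/14 each.
Living: Kolbein, Solveig, and Ingeborg — each takes 1/14.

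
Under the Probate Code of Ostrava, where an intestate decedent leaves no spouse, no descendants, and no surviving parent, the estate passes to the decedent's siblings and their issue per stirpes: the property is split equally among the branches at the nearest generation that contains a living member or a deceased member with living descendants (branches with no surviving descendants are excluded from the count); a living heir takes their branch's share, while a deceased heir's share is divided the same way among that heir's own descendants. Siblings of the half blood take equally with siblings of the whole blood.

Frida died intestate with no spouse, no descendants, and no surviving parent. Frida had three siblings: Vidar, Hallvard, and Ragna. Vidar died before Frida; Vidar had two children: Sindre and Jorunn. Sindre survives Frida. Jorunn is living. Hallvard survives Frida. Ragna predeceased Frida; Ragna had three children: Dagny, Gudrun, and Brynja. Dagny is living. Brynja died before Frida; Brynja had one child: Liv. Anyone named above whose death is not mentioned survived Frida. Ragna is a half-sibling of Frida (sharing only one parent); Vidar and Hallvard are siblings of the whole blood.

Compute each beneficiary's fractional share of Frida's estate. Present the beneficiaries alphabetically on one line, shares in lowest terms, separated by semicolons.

Dagny 1/9; Gudrun 1/9; Hallvard 1/3; Jorunn 1/6; Liv 1/9; Sindre 1/6

No spouse, descendants, or parent survives, so the estate passes to Frida's siblings per stirpes.
Half-blood and whole-blood siblings take equally under the stated rule.
The estate is divided into 3 equal shares of 1/3 among Vidar, Hallvard, Ragna.
Vidar predeceased; the 1/3 allotted to Vidar's branch passes to Vidar's issue by representation.
The 1/3 is divided into 2 equal shares of 1/6 among Sindre, Jorunn.
Sindre is living and takes 1/6.
Jorunn is living and takes 1/6.
Hallvard is living and takes 1/3.
Ragna predeceased; the 1/3 allotted to Ragna's branch passes to Ragna's issue by representation.
The 1/3 is divided into 3 equal shares of 1/9 among Dagny, Gudrun, Brynja.
Dagny is living and takes 1/9.
Gudrun is living and takes 1/9.
Brynja predeceased; the 1/9 allotted to Brynja's branch passes to Brynja's issue by representation.
Liv is the sole taker at this level and receives the full 1/9.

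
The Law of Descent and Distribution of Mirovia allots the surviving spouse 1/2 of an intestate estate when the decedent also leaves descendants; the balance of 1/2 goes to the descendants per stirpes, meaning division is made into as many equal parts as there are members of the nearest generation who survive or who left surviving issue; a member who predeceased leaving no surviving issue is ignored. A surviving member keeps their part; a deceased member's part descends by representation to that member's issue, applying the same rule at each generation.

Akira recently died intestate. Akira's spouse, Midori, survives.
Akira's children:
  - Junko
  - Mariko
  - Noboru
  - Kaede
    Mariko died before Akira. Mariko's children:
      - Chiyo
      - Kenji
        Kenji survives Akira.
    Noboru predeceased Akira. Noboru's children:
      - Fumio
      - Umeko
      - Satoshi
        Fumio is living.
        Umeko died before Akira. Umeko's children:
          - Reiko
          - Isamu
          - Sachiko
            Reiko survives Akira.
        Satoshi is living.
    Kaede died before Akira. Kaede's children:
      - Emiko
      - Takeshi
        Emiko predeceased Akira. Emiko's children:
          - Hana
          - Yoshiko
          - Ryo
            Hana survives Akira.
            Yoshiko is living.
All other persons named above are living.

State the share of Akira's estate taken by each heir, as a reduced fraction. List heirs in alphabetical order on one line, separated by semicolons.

Midori, as surviving spouse, takes 1/2.
The remaining 1/2 passes to Akira's descendants per stirpes.
The 1/2 is divided into 4 equal shares of 1/8 among Junko, Mariko, Noboru, Kaede.
Junko is living and takes 1/8.
Mariko predeceased; the 1/8 allotted to Mariko's branch passes to Mariko's issue by representation.
The 1/8 is divided into 2 equal shares of 1/16 among Chiyo, Kenji.
Chiyo is living and takes 1/16.
Kenji is living and takes 1/16.
Noboru predeceased; the 1/8 allotted to Noboru's branch passes to Noboru's issue by representation.
The 1/8 is divided into 3 equal shares of 1/24 among Fumio, Umeko, Satoshi.
Fumio is living and takes 1/24.
Umeko predeceased; the 1/24 allotted to Umeko's branch passes to Umeko's issue by representation.
The 1/24 is divided into 3 equal shares of 1/72 among Reiko, Isamu, Sachiko.
Reiko is living and takes 1/72.
Isamu is living and takes 1/72.
Sachiko is living and takes 1/72.
Satoshi is living and takes 1/24.
Kaede predeceased; the 1/8 allotted to Kaede's branch passes to Kaede's issue by representation.
The 1/8 is divided into 2 equal shares of 1/16 among Emiko, Takeshi.
Emiko predeceased; the 1/16 allotted to Emiko's branch passes to Emiko's issue by representation.
The 1/16 is divided into 3 equal shares of 1/48 among Hana, Yoshiko, Ryo.
Hana is living and takes 1/48.
Yoshiko is living and takes 1/48.
Ryo is living and takes 1/48.
Takeshi is living and takes 1/16.

Chiyo 1/16; Fumio 1/24; Hana 1/48; Isamu 1/72; Junko 1/8; Kenji 1/16; Midori 1/2; Reiko 1/72; Ryo 1/48; Sachiko 1/72; Satoshi 1/24; Takeshi 1/16; Yoshiko 1/48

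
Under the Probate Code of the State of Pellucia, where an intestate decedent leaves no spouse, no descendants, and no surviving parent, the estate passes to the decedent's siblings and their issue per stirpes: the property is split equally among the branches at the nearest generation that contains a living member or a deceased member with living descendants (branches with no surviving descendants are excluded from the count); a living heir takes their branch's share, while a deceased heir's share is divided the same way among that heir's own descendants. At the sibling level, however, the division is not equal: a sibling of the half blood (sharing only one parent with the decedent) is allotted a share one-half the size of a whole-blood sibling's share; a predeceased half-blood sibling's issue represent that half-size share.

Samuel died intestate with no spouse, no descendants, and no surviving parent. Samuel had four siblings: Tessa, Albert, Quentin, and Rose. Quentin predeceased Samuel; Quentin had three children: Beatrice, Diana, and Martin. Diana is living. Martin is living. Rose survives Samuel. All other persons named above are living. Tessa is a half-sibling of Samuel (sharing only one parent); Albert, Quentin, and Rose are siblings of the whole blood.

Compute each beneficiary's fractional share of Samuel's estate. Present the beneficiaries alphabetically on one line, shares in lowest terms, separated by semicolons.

No spouse, descendants, or parent survives, so the estate passes to Samuel's siblings per stirpes.
Half-blood siblings count for one-half the weight of whole-blood siblings at the initial division.
Dividing 1 in proportion to weights (total weight 7/2): Tessa (weight 1/2) → 1/7; Albert (weight 1) → 2/7; Quentin (weight 1) → 2/7; Rose (weight 1) → 2/7.
Tessa is living and takes 1/7.
Albert is living and takes 2/7.
Quentin predeceased; the 2/7 allotted to Quentin's branch passes to Quentin's issue by representation.
The 2/7 is divided into 3 equal shares of 2/21 among Beatrice, Diana, Martin.
Beatrice is living and takes 2/21.
Diana is living and takes 2/21.
Martin is living and takes 2/21.
Rose is living and takes 2/7.

Albert 2/7; Beatrice 2/21; Diana 2/21; Martin 2/21; Rose 2/7; Tessa 1/7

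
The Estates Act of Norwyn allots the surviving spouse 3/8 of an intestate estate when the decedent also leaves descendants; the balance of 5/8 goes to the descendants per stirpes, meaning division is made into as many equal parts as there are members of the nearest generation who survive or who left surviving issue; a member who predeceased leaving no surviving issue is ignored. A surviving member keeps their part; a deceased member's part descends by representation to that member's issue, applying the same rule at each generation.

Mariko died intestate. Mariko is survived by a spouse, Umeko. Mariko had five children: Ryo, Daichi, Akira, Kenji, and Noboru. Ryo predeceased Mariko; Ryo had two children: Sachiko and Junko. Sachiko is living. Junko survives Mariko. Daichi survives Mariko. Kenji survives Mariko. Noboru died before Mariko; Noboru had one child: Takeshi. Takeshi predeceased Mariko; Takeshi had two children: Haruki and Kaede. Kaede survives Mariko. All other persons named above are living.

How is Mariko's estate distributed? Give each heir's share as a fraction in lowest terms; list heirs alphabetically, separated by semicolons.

Umeko, as surviving spouse, takes 3/8.
The remaining 5/8 passes to Mariko's descendants per stirpes.
The 5/8 is divided into 5 equal shares of 1/8 among Ryo, Daichi, Akira, Kenji, Noboru.
Ryo predeceased; the 1/8 allotted to Ryo's branch passes to Ryo's issue by representation.
The 1/8 is divided into 2 equal shares of 1/16 among Sachiko, Junko.
Sachiko is living and takes 1/16.
Junko is living and takes 1/16.
Daichi is living and takes 1/8.
Akira is living and takes 1/8.
Kenji is living and takes 1/8.
Noboru predeceased; the 1/8 allotted to Noboru's branch passes to Noboru's issue by representation.
Takeshi's line is the sole branch at this level, so the full 1/8 passes to Takeshi's issue by representation.
The 1/8 is divided into 2 equal shares of 1/16 among Haruki, Kaede.
Haruki is living and takes 1/16.
Kaede is living and takes 1/16.

Akira 1/8; Daichi 1/8; Haruki 1/16; Junko 1/16; Kaede 1/16; Kenji 1/8; Sachiko 1/16; Umeko 3/8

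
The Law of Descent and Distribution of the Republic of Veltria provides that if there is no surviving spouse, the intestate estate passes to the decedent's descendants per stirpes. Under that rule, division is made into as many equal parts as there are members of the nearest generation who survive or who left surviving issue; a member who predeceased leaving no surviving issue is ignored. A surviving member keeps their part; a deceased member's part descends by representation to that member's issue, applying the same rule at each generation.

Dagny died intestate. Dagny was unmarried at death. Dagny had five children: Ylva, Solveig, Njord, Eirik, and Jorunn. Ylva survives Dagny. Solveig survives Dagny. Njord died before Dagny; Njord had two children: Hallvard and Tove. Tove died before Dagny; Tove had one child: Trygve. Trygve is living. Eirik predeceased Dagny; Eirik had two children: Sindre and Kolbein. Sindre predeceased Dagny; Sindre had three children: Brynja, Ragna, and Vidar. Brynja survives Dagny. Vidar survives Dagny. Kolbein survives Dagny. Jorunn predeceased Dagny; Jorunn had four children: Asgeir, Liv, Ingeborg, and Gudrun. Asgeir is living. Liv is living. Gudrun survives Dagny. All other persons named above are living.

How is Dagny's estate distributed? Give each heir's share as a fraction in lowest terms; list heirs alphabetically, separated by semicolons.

Asgeir 1/20; Brynja 1/30; Gudrun 1/20; Hallvard 1/10; Ingeborg 1/20; Kolbein 1/10; Liv 1/20; Ragna 1/30; Solveig 1/5; Trygve 1/10; Vidar 1/30; Ylva 1/5

There is no surviving spouse, so the entire estate passes to Dagny's descendants per stirpes.
The estate is divided into 5 equal shares of 1/5 among Ylva, Solveig, Njord, Eirik, Jorunn.
Ylva is living and takes 1/5.
Solveig is living and takes 1/5.
Njord predeceased; the 1/5 allotted to Njord's branch passes to Njord's issue by representation.
The 1/5 is divided into 2 equal shares of 1/10 among Hallvard, Tove.
Hallvard is living and takes 1/10.
Tove predeceased; the 1/10 allotted to Tove's branch passes to Tove's issue by representation.
Trygve is the sole taker at this level and receives the full 1/10.
Eirik predeceased; the 1/5 allotted to Eirik's branch passes to Eirik's issue by representation.
The 1/5 is divided into 2 equal shares of 1/10 among Sindre, Kolbein.
Sindre predeceased; the 1/10 allotted to Sindre's branch passes to Sindre's issue by representation.
The 1/10 is divided into 3 equal shares of 1/30 among Brynja, Ragna, Vidar.
Brynja is living and takes 1/30.
Ragna is living and takes 1/30.
Vidar is living and takes 1/30.
Kolbein is living and takes 1/10.
Jorunn predeceased; the 1/5 allotted to Jorunn's branch passes to Jorunn's issue by representation.
The 1/5 is divided into 4 equal shares of 1/20 among Asgeir, Liv, Ingeborg, Gudrun.
Asgeir is living and takes 1/20.
Liv is living and takes 1/20.
Ingeborg is living and takes 1/20.
Gudrun is living and takes 1/20.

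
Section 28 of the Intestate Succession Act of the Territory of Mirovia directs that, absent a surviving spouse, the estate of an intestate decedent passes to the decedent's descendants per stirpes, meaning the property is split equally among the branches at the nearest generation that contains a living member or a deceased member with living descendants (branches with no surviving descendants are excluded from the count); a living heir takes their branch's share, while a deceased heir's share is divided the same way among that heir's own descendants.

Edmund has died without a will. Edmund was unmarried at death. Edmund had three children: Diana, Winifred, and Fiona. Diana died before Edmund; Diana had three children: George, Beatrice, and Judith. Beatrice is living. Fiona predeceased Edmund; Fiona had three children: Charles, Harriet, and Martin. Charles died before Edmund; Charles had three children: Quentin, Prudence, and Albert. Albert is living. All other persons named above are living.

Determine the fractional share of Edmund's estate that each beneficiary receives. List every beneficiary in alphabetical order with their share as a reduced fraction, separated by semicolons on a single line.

Albert 1/27; Beatrice 1/9; George 1/9; Harriet 1/9; Judith 1/9; Martin 1/9; Prudence 1/27; Quentin 1/27; Winifred 1/3

There is no surviving spouse, so the entire estate passes to Edmund's descendants per stirpes.
The estate is divided into 3 equal shares of 1/3 among Diana, Winifred, Fiona.
Diana predeceased; the 1/3 allotted to Diana's branch passes to Diana's issue by representation.
The 1/3 is divided into 3 equal shares of 1/9 among George, Beatrice, Judith.
George is living and takes 1/9.
Beatrice is living and takes 1/9.
Judith is living and takes 1/9.
Winifred is living and takes 1/3.
Fiona predeceased; the 1/3 allotted to Fiona's branch passes to Fiona's issue by representation.
The 1/3 is divided into 3 equal shares of 1/9 among Charles, Harriet, Martin.
Charles predeceased; the 1/9 allotted to Charles's branch passes to Charles's issue by representation.
The 1/9 is divided into 3 equal shares of 1/27 among Quentin, Prudence, Albert.
Quentin is living and takes 1/27.
Prudence is living and takes 1/27.
Albert is living and takes 1/27.
Harriet is living and takes 1/9.
Martin is living and takes 1/9.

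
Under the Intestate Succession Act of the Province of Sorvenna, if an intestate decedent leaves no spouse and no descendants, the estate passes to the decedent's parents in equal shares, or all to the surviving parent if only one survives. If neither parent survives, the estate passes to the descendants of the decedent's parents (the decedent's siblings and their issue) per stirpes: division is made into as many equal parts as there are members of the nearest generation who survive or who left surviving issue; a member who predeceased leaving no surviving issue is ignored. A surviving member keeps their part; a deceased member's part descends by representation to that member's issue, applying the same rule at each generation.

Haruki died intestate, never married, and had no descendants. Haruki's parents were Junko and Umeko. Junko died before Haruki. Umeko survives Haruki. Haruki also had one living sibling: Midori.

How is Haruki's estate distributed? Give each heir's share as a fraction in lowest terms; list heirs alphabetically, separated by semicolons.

Umeko 1

Only one parent, Umeko, survives, so Umeko takes the entire estate. The siblings take nothing because a surviving parent has priority.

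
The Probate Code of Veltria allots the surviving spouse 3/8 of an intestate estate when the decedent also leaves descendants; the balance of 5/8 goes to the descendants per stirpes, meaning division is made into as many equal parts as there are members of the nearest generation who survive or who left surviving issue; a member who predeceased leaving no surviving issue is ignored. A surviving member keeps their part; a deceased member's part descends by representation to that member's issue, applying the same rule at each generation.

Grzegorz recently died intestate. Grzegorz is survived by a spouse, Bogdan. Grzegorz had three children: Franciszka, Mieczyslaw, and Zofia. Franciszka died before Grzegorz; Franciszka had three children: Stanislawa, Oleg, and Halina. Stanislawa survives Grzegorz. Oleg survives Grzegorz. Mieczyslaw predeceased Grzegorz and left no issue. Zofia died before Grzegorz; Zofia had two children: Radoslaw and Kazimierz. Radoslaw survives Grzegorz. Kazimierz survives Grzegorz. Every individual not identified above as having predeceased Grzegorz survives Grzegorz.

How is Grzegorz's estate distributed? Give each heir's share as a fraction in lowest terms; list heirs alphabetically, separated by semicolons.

Bogdan, as surviving spouse, takes 3/8.
The remaining 5/8 passes to Grzegorz's descendants per stirpes.
Mieczyslaw left no surviving issue, so that branch lapses and is disregarded.
The 5/8 is divided into 2 equal shares of 5/16 among Franciszka, Zofia.
Franciszka predeceased; the 5/16 allotted to Franciszka's branch passes to Franciszka's issue by representation.
The 5/16 is divided into 3 equal shares of 5/48 among Stanislawa, Oleg, Halina.
Stanislawa is living and takes 5/48.
Oleg is living and takes 5/48.
Halina is living and takes 5/48.
Zofia predeceased; the 5/16 allotted to Zofia's branch passes to Zofia's issue by representation.
The 5/16 is divided into 2 equal shares of 5/32 among Radoslaw, Kazimierz.
Radoslaw is living and takes 5/32.
Kazimierz is living and takes 5/32.

Bogdan 3/8; Halina 5/48; Kazimierz 5/32; Oleg 5/48; Radoslaw 5/32; Stanislawa 5/48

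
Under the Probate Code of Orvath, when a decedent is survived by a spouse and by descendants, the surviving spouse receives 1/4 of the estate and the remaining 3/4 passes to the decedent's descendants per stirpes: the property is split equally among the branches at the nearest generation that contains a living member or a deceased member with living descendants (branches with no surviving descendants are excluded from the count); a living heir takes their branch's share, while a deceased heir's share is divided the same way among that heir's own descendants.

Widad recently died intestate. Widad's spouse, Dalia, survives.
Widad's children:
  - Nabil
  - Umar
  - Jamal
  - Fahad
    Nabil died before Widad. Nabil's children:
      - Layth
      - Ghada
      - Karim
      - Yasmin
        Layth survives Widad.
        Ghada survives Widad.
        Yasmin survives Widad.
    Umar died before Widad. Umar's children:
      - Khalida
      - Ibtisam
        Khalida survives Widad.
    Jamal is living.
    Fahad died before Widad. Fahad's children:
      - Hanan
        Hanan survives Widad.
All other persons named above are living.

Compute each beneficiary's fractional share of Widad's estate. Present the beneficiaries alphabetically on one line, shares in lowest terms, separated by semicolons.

Dalia 1/4; Ghada 3/64; Hanan 3/16; Ibtisam 3/32; Jamal 3/16; Karim 3/64; Khalida 3/32; Layth 3/64; Yasmin 3/64

Dalia, as surviving spouse, takes 1/4.
The remaining 3/4 passes to Widad's descendants per stirpes.
The 3/4 is divided into 4 equal shares of 3/16 among Nabil, Umar, Jamal, Fahad.
Nabil predeceased; the 3/16 allotted to Nabil's branch passes to Nabil's issue by representation.
The 3/16 is divided into 4 equal shares of 3/64 among Layth, Ghada, Karim, Yasmin.
Layth is living and takes 3/64.
Ghada is living and takes 3/64.
Karim is living and takes 3/64.
Yasmin is living and takes 3/64.
Umar predeceased; the 3/16 allotted to Umar's branch passes to Umar's issue by representation.
The 3/16 is divided into 2 equal shares of 3/32 among Khalida, Ibtisam.
Khalida is living and takes 3/32.
Ibtisam is living and takes 3/32.
Jamal is living and takes 3/16.
Fahad predeceased; the 3/16 allotted to Fahad's branch passes to Fahad's issue by representation.
Hanan is the sole taker at this level and receives the full 3/16.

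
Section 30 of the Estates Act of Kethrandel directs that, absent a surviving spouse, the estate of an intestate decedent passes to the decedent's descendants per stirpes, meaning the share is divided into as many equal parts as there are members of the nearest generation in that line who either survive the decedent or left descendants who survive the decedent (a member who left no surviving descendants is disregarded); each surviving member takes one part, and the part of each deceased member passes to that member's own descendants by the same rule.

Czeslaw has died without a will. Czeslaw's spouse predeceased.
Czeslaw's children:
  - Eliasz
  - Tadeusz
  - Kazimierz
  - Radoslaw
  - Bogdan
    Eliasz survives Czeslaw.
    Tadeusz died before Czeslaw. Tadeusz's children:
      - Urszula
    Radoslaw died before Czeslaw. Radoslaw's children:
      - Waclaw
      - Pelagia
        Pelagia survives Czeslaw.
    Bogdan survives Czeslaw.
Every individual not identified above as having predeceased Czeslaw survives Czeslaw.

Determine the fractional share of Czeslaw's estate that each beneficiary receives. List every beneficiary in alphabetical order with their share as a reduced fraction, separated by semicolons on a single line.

Bogdan 1/5; Eliasz 1/5; Kazimierz 1/5; Pelagia 1/10; Urszula 1/5; Waclaw 1/10

There is no surviving spouse, so the entire estate passes to Czeslaw's descendants per stirpes.
The estate is divided into 5 equal shares of 1/5 among Eliasz, Tadeusz, Kazimierz, Radoslaw, Bogdan.
Eliasz is living and takes 1/5.
Tadeusz predeceased; the 1/5 allotted to Tadeusz's branch passes to Tadeusz's issue by representation.
Urszula is the sole taker at this level and receives the full 1/5.
Kazimierz is living and takes 1/5.
Radoslaw predeceased; the 1/5 allotted to Radoslaw's branch passes to Radoslaw's issue by representation.
The 1/5 is divided into 2 equal shares of 1/10 among Waclaw, Pelagia.
Waclaw is living and takes 1/10.
Pelagia is living and takes 1/10.
Bogdan is living and takes 1/5.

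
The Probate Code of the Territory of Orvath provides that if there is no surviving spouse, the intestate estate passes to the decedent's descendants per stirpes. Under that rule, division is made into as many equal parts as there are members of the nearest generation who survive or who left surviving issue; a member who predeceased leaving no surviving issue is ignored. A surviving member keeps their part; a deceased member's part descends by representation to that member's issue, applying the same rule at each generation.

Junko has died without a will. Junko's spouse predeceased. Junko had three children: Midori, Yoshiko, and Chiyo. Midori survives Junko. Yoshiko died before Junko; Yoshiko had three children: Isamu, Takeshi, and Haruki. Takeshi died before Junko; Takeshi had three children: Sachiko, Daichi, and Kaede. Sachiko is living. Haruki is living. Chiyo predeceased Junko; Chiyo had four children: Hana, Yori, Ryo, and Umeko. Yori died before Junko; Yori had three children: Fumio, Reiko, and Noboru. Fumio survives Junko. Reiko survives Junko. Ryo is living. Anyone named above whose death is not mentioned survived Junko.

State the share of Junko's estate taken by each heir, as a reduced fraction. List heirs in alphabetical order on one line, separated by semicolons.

Daichi 1/27; Fumio 1/36; Hana 1/12; Haruki 1/9; Isamu 1/9; Kaede 1/27; Midori 1/3; Noboru 1/36; Reiko 1/36; Ryo 1/12; Sachiko 1/27; Umeko 1/12

There is no surviving spouse, so the entire estate passes to Junko's descendants per stirpes.
The estate is divided into 3 equal shares of 1/3 among Midori, Yoshiko, Chiyo.
Midori is living and takes 1/3.
Yoshiko predeceased; the 1/3 allotted to Yoshiko's branch passes to Yoshiko's issue by representation.
The 1/3 is divided into 3 equal shares of 1/9 among Isamu, Takeshi, Haruki.
Isamu is living and takes 1/9.
Takeshi predeceased; the 1/9 allotted to Takeshi's branch passes to Takeshi's issue by representation.
The 1/9 is divided into 3 equal shares of 1/27 among Sachiko, Daichi, Kaede.
Sachiko is living and takes 1/27.
Daichi is living and takes 1/27.
Kaede is living and takes 1/27.
Haruki is living and takes 1/9.
Chiyo predeceased; the 1/3 allotted to Chiyo's branch passes to Chiyo's issue by representation.
The 1/3 is divided into 4 equal shares of 1/12 among Hana, Yori, Ryo, Umeko.
Hana is living and takes 1/12.
Yori predeceased; the 1/12 allotted to Yori's branch passes to Yori's issue by representation.
The 1/12 is divided into 3 equal shares of 1/36 among Fumio, Reiko, Noboru.
Fumio is living and takes 1/36.
Reiko is living and takes 1/36.
Noboru is living and takes 1/36.
Ryo is living and takes 1/12.
Umeko is living and takes 1/12.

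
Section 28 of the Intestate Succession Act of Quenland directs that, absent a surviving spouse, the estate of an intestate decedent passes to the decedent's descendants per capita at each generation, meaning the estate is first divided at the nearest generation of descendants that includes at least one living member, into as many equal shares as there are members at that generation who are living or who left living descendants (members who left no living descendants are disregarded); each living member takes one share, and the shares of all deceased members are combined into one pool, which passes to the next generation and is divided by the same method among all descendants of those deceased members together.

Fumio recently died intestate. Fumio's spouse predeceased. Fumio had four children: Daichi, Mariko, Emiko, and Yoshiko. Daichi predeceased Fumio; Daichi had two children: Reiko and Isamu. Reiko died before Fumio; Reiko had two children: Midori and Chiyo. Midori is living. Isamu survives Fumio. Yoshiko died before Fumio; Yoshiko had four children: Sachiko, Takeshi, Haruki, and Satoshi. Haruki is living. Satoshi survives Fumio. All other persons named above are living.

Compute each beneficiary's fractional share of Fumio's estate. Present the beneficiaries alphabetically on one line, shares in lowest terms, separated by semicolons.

There is no surviving spouse, so the entire estate passes to Fumio's descendants per capita at each generation.
At generation 1 (Daichi, Mariko, Emiko, Yoshiko) there are 4 shares of (1)/4 = 1/4 each.
Living: Mariko and Emiko — each takes 1/4.
Deceased: Daichi and Yoshiko. Their combined 1/2 is pooled and carried to generation 2.
At generation 2 (Reiko, Isamu, Sachiko, Takeshi, Haruki, Satoshi) there are 6 shares of (1/2)/6 = 1/12 each.
Living: Isamu, Sachiko, Takeshi, Haruki, and Satoshi — each takes 1/12.
Deceased: Reiko. That 1/12 share is carried to generation 3.
At generation 3 (Midori, Chiyo) there are 2 shares of (1/12)/2 = 1/24 each.
Living: Midori and Chiyo — each takes 1/24.

Chiyo 1/24; Emiko 1/4; Haruki 1/12; Isamu 1/12; Mariko 1/4; Midori 1/24; Sachiko 1/12; Satoshi 1/12; Takeshi 1/12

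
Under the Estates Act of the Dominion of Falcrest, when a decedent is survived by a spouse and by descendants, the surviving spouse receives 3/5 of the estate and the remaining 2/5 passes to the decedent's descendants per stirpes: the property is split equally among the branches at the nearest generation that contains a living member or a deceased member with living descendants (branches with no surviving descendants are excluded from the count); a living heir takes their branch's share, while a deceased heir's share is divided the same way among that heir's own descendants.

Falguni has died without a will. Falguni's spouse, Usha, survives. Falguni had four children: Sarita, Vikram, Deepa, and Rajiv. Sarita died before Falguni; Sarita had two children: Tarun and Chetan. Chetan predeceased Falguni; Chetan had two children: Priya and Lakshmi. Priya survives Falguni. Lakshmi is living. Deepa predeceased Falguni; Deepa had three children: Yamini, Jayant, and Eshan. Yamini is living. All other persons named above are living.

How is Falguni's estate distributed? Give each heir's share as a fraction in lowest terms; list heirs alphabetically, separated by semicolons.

Eshan 1/30; Jayant 1/30; Lakshmi 1/40; Priya 1/40; Rajiv 1/10; Tarun 1/20; Usha 3/5; Vikram 1/10; Yamini 1/30

Usha, as surviving spouse, takes 3/5.
The remaining 2/5 passes to Falguni's descendants per stirpes.
The 2/5 is divided into 4 equal shares of 1/10 among Sarita, Vikram, Deepa, Rajiv.
Sarita predeceased; the 1/10 allotted to Sarita's branch passes to Sarita's issue by representation.
The 1/10 is divided into 2 equal shares of 1/20 among Tarun, Chetan.
Tarun is living and takes 1/20.
Chetan predeceased; the 1/20 allotted to Chetan's branch passes to Chetan's issue by representation.
The 1/20 is divided into 2 equal shares of 1/40 among Priya, Lakshmi.
Priya is living and takes 1/40.
Lakshmi is living and takes 1/40.
Vikram is living and takes 1/10.
Deepa predeceased; the 1/10 allotted to Deepa's branch passes to Deepa's issue by representation.
The 1/10 is divided into 3 equal shares of 1/30 among Yamini, Jayant, Eshan.
Yamini is living and takes 1/30.
Jayant is living and takes 1/30.
Eshan is living and takes 1/30.
Rajiv is living and takes 1/10.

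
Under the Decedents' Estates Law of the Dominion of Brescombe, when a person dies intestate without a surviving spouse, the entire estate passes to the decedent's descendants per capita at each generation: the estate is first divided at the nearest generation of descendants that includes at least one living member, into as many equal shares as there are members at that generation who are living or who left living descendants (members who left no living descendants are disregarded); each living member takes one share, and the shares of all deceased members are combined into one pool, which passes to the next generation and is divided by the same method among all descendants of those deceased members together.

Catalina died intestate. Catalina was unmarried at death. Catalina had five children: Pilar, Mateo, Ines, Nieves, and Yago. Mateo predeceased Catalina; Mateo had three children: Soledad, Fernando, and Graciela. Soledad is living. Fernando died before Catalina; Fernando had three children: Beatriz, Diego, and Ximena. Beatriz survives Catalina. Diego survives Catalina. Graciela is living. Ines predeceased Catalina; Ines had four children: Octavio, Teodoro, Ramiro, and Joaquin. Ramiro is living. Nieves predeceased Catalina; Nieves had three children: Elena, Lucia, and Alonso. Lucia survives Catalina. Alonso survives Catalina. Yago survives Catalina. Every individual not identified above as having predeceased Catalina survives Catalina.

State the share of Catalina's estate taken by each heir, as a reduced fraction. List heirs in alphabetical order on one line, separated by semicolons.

Alonso 3/50; Beatriz 1/50; Diego 1/50; Elena 3/50; Graciela 3/50; Joaquin 3/50; Lucia 3/50; Octavio 3/50; Pilar 1/5; Ramiro 3/50; Soledad 3/50; Teodoro 3/50; Ximena 1/50; Yago 1/5

There is no surviving spouse, so the entire estate passes to Catalina's descendants per capita at each generation.
At generation 1 (Pilar, Mateo, Ines, Nieves, Yago) there are 5 shares of (1)/5 = 1/5 each.
Living: Pilar and Yago — each takes 1/5.
Deceased: Mateo, Ines, and Nieves. Their combined 3/5 is pooled and carried to generation 2.
At generation 2 (Soledad, Fernando, Graciela, Octavio, Teodoro, Ramiro, Joaquin, Elena, Lucia, Alonso) there are 10 shares of (3/5)/10 = 3/50 each.
Living: Soledad, Graciela, Octavio, Teodoro, Ramiro, Joaquin, Elena, Lucia, and Alonso — each takes 3/50.
Deceased: Fernando. That 3/50 share is carried to generation 3.
At generation 3 (Beatriz, Diego, Ximena) there are 3 shares of (3/50)/3 = 1/50 each.
Living: Beatriz, Diego, and Ximena — each takes 1/50.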